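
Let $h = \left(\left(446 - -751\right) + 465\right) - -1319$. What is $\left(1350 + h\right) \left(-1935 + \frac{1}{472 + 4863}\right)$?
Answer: $- \frac{44709883144}{5335} \approx -8.3805 \cdot 10^{6}$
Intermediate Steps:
$h = 2981$ ($h = \left(\left(446 + 751\right) + 465\right) + 1319 = \left(1197 + 465\right) + 1319 = 1662 + 1319 = 2981$)
$\left(1350 + h\right) \left(-1935 + \frac{1}{472 + 4863}\right) = \left(1350 + 2981\right) \left(-1935 + \frac{1}{472 + 4863}\right) = 4331 \left(-1935 + \frac{1}{5335}\right) = 4331 \left(- \frac{10323224}{5335}\right) = - \frac{44709883144}{5335}$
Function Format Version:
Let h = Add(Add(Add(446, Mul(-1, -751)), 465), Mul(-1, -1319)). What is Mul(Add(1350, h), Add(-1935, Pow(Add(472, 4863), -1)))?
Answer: Rational(-44709883144, 5335) ≈ -8.3805e+6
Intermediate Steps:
h = 2981 (h = Add(Add(Add(446, 751), 465), 1319) = Add(Add(1197, 465), 1319) = Add(1662, 1319) = 2981)
Mul(Add(1350, h), Add(-1935, Pow(Add(472, 4863), -1))) = Mul(Add(1350, 2981), Add(-1935, Pow(Add(472, 4863), -1))) = Mul(4331, Add(-1935, Pow(5335, -1))) = Mul(4331, Add(-1935, Rational(1, 5335))) = Mul(4331, Rational(-10323224, 5335)) = Rational(-44709883144, 5335)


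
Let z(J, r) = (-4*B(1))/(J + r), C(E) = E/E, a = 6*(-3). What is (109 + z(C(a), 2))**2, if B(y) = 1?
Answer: 104329/9 ≈ 11592.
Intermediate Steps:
a = -18
C(E) = 1
z(J, r) = -4/(J + r) (z(J, r) = (-4*1)/(J + r) = -4/(J + r))
(109 + z(C(a), 2))**2 = (109 - 4/(1 + 2))**2 = (109 - 4/3)**2 = (323/3)**2 = 104329/9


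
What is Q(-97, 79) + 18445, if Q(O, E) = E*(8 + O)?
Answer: 11414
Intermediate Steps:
Q(-97, 79) + 18445 = 79*(8 - 97) + 18445 = 79*(-89) + 18445 = -7031 + 18445 = 11414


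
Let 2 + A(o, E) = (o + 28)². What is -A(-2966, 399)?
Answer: -8631842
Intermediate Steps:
A(o, E) = -2 + (28 + o)² (A(o, E) = -2 + (o + 28)² = -2 + (28 + o)²)
-A(-2966, 399) = -(-2 + (28 - 2966)²) = -(-2 + (-2938)²) = -(-2 + 8631844) = -1*8631842 = -8631842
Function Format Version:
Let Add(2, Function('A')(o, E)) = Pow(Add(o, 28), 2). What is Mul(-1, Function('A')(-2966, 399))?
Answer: -8631842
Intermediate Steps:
Function('A')(o, E) = Add(-2, Pow(Add(28, o), 2)) (Function('A')(o, E) = Add(-2, Pow(Add(o, 28), 2)) = Add(-2, Pow(Add(28, o), 2)))
Mul(-1, Function('A')(-2966, 399)) = Mul(-1, Add(-2, Pow(Add(28, -2966), 2))) = Mul(-1, Add(-2, Pow(-2938, 2))) = Mul(-1, Add(-2, 8631844)) = Mul(-1, 8631842) = -8631842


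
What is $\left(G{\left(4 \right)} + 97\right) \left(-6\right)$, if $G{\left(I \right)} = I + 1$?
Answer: $-612$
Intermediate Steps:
$G{\left(I \right)} = 1 + I$
$\left(G{\left(4 \right)} + 97\right) \left(-6\right) = \left(\left(1 + 4\right) + 97\right) \left(-6\right) = \left(5 + 97\right) \left(-6\right) = 102 \left(-6\right) = -612$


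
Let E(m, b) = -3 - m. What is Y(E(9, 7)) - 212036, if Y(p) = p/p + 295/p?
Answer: -2544715/12 ≈ -2.1206e+5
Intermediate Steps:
Y(p) = 1 + 295/p
Y(E(9, 7)) - 212036 = (295 + (-3 - 1*9))/(-3 - 1*9) - 212036 = (295 + (-3 - 9))/(-3 - 9) - 212036 = (295 - 12)/(-12) - 212036 = -1/12*283 - 212036 = -283/12 - 212036 = -2544715/12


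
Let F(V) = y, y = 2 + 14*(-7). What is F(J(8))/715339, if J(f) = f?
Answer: -96/715339 ≈ -0.00013420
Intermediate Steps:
y = -96 (y = 2 - 98 = -96)
F(V) = -96
F(J(8))/715339 = -96/715339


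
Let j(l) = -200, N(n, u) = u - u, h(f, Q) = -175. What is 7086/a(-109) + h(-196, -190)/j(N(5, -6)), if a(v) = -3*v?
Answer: 19659/872 ≈ 22.545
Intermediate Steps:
N(n, u) = 0
7086/a(-109) + h(-196, -190)/j(N(5, -6)) = 7086/((-3*(-109))) - 175/(-200) = 7086/327 - 175*(-1/200) = 7086*(1/327) + 7/8 = 2362/109 + 7/8 = 19659/872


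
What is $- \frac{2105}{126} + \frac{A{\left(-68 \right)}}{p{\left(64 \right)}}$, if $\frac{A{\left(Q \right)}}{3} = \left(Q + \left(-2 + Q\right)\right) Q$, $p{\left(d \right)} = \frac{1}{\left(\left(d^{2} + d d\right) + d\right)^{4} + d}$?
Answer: $\frac{16480050420340551580615}{126} \approx 1.3079 \cdot 10^{20}$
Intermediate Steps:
$p{\left(d \right)} = \frac{1}{d + \left(d + 2 d^{2}\right)^{4}}$ ($p{\left(d \right)} = \frac{1}{\left(\left(d^{2} + d^{2}\right) + d\right)^{4} + d} = \frac{1}{\left(2 d^{2} + d\right)^{4} + d} = \frac{1}{\left(d + 2 d^{2}\right)^{4} + d} = \frac{1}{d + \left(d + 2 d^{2}\right)^{4}}$)
$A{\left(Q \right)} = 3 Q \left(-2 + 2 Q\right)$ ($A{\left(Q \right)} = 3 \left(Q + \left(-2 + Q\right)\right) Q = 3 \left(-2 + 2 Q\right) Q = 3 Q \left(-2 + 2 Q\right)$)
$- \frac{2105}{126} + \frac{A{\left(-68 \right)}}{p{\left(64 \right)}} = - \frac{2105}{126} + \frac{6 \left(-68\right) \left(-1 - 68\right)}{\frac{1}{64 + 64^{4} \left(1 + 2 \cdot 64\right)^{4}}} = \left(-2105\right) \frac{1}{126} + \frac{6 \left(-68\right) \left(-69\right)}{\frac{1}{64 + 16777216 \left(1 + 128\right)^{4}}} = - \frac{2105}{126} + \frac{28152}{\frac{1}{64 + 16777216 \cdot 129^{4}}} = - \frac{2105}{126} + \frac{28152}{\frac{1}{64 + 16777216 \cdot 276922881}} = - \frac{2105}{126} + \frac{28152}{\frac{1}{64 + 4645994989879296}} = - \frac{2105}{126} + \frac{28152}{\frac{1}{4645994989879360}} = - \frac{2105}{126} + 28152 \frac{1}{\frac{1}{4645994989879360}} = - \frac{2105}{126} + 28152 \cdot 4645994989879360 = - \frac{2105}{126} + 130794050955083742720 = \frac{16480050420340551580615}{126}$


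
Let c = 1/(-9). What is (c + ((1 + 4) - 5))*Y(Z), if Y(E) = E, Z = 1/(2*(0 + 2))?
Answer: -1/36 ≈ -0.027778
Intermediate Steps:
Z = 1/4 (Z = 1/(2*2) = 1/4 ≈ 0.25000)
c = -1/9 ≈ -0.11111
(c + ((1 + 4) - 5))*Y(Z) = (-1/9 + ((1 + 4) - 5))*(1/4) = (-1/9 + (5 - 5))*(1/4) = (-1/9 + 0)*(1/4) = -1/9*1/4 = -1/36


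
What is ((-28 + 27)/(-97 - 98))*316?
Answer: 316/195 ≈ 1.6205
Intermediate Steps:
((-28 + 27)/(-97 - 98))*316 = -1/(-195)*316 = -1*(-1/195)*316 = (1/195)*316 = 316/195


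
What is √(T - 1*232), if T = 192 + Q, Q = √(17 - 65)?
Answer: 2*√(-10 + I*√3) ≈ 0.5457 + 6.3481*I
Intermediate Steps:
Q = 4*I*√3 (Q = √(-48) = 4*I*√3 ≈ 6.9282*I)
T = 192 + 4*I*√3 ≈ 192.0 + 6.9282*I
√(T - 1*232) = √((192 + 4*I*√3) - 1*232) = √((192 + 4*I*√3) - 232) = √(-40 + 4*I*√3)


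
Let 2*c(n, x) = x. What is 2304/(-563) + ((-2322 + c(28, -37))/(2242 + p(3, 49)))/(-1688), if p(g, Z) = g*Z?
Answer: -18579732853/4540743632 ≈ -4.0918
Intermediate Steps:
c(n, x) = x/2
p(g, Z) = Z*g
2304/(-563) + ((-2322 + c(28, -37))/(2242 + p(3, 49)))/(-1688) = 2304/(-563) + ((-2322 + (½)*(-37))/(2242 + 49*3))/(-1688) = 2304*(-1/563) + ((-2322 - 37/2)/(2242 + 147))*(-1/1688) = -2304/563 - 4681/2/2389*(-1/1688) = -2304/563 - 4681/2*1/2389*(-1/1688) = -2304/563 - 4681/4778*(-1/1688) = -2304/563 + 4681/8065264 = -18579732853/4540743632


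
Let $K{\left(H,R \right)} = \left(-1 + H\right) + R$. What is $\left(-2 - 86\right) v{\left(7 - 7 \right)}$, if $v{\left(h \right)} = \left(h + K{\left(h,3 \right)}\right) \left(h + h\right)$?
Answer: $0$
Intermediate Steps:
$K{\left(H,R \right)} = -1 + H + R$
$v{\left(h \right)} = 2 h \left(2 + 2 h\right)$ ($v{\left(h \right)} = \left(h + \left(-1 + h + 3\right)\right) \left(h + h\right) = \left(h + \left(2 + h\right)\right) 2 h = \left(2 + 2 h\right) 2 h = 2 h \left(2 + 2 h\right)$)
$\left(-2 - 86\right) v{\left(7 - 7 \right)} = \left(-2 - 86\right) 4 \left(7 - 7\right) \left(1 + \left(7 - 7\right)\right) = - 88 \cdot 4 \cdot 0 \left(1 + 0\right) = - 88 \cdot 4 \cdot 0 \cdot 1 = \left(-88\right) 0 = 0$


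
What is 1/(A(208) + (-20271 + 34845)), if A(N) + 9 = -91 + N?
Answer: 1/14682 ≈ 6.8111e-5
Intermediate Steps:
A(N) = -100 + N (A(N) = -9 + (-91 + N) = -100 + N)
1/(A(208) + (-20271 + 34845)) = 1/((-100 + 208) + (-20271 + 34845)) = 1/(108 + 14574) = 1/14682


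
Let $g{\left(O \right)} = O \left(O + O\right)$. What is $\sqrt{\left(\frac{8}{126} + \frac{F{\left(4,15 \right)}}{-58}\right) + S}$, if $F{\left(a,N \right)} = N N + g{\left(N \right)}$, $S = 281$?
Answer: $\frac{\sqrt{399699286}}{1218} \approx 16.414$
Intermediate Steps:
$g{\left(O \right)} = 2 O^{2}$ ($g{\left(O \right)} = O 2 O = 2 O^{2}$)
$F{\left(a,N \right)} = 3 N^{2}$ ($F{\left(a,N \right)} = N N + 2 N^{2} = N^{2} + 2 N^{2} = 3 N^{2}$)
$\sqrt{\left(\frac{8}{126} + \frac{F{\left(4,15 \right)}}{-58}\right) + S} = \sqrt{\left(\frac{8}{126} + \frac{3 \cdot 15^{2}}{-58}\right) + 281} = \sqrt{\left(8 \cdot \frac{1}{126} + 3 \cdot 225 \left(- \frac{1}{58}\right)\right) + 281} = \sqrt{\left(\frac{4}{63} + 675 \left(- \frac{1}{58}\right)\right) + 281} = \sqrt{\left(\frac{4}{63} - \frac{675}{58}\right) + 281} = \sqrt{- \frac{42293}{3654} + 281} = \sqrt{\frac{984481}{3654}} = \frac{\sqrt{399699286}}{1218}$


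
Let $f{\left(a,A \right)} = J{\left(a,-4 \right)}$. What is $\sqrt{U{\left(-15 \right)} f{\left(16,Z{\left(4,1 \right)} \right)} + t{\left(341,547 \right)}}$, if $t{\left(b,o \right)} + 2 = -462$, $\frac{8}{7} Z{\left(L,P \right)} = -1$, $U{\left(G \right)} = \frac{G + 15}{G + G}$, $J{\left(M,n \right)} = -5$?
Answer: $4 i \sqrt{29} \approx 21.541 i$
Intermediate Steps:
$U{\left(G \right)} = \frac{15 + G}{2 G}$
$Z{\left(L,P \right)} = - \frac{7}{8}$ ($Z{\left(L,P \right)} = \frac{7}{8} \left(-1\right) = - \frac{7}{8}$)
$t{\left(b,o \right)} = -464$ ($t{\left(b,o \right)} = -2 - 462 = -464$)
$f{\left(a,A \right)} = -5$
$\sqrt{U{\left(-15 \right)} f{\left(16,Z{\left(4,1 \right)} \right)} + t{\left(341,547 \right)}} = \sqrt{\frac{15 - 15}{2 \left(-15\right)} \left(-5\right) - 464} = \sqrt{\frac{1}{2} \left(- \frac{1}{15}\right) 0 \left(-5\right) - 464} = \sqrt{0 \left(-5\right) - 464} = \sqrt{0 - 464} = \sqrt{-464} = 4 i \sqrt{29}$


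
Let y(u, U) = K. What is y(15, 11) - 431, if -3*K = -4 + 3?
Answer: -1292/3 ≈ -430.67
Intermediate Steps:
K = ⅓ (K = -(-4 + 3)/3 = -⅓*(-1) = ⅓ ≈ 0.33333)
y(u, U) = ⅓
y(15, 11) - 431 = ⅓ - 431 = -1292/3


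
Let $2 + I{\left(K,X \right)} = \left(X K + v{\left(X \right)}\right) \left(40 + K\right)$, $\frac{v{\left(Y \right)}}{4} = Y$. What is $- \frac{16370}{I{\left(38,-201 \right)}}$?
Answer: $\frac{8185}{329239} \approx 0.02486$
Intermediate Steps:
$v{\left(Y \right)} = 4 Y$
$I{\left(K,X \right)} = -2 + \left(40 + K\right) \left(4 X + K X\right)$ ($I{\left(K,X \right)} = -2 + \left(X K + 4 X\right) \left(40 + K\right) = -2 + \left(K X + 4 X\right) \left(40 + K\right) = -2 + \left(4 X + K X\right) \left(40 + K\right) = -2 + \left(40 + K\right) \left(4 X + K X\right)$)
$- \frac{16370}{I{\left(38,-201 \right)}} = - \frac{16370}{-2 + 160 \left(-201\right) - 201 \cdot 38^{2} + 44 \cdot 38 \left(-201\right)} = - \frac{16370}{-2 - 32160 - 290244 - 336072} = - \frac{16370}{-658478} = \left(-16370\right) \left(- \frac{1}{658478}\right) = \frac{8185}{329239}$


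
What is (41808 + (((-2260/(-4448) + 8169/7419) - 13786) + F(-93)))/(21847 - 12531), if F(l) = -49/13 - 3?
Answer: 1001593287121/333044093408 ≈ 3.0074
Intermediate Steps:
F(l) = -88/13 (F(l) = -49*1/13 - 3 = -49/13 - 3 = -88/13)
(41808 + (((-2260/(-4448) + 8169/7419) - 13786) + F(-93)))/(21847 - 12531) = (41808 + (((-2260/(-4448) + 8169/7419) - 13786) - 88/13))/(21847 - 12531) = (41808 + (((-2260*(-1/4448) + 8169*(1/7419)) - 13786) - 88/13))/9316 = (41808 + (((565/1112 + 2723/2473) - 13786) - 88/13))*(1/9316) = (41808 + ((4425221/2749976 - 13786) - 88/13))*(1/9316) = (41808 + (-37906743915/2749976 - 88/13))*(1/9316) = (41808 - 493029668783/35749688)*(1/9316) = (1001593287121/35749688)*(1/9316) = 1001593287121/333044093408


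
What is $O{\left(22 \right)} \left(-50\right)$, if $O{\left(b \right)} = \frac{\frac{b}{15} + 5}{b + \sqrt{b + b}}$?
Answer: $- \frac{97}{6} + \frac{97 \sqrt{11}}{66} \approx -11.292$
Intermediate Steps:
$O{\left(b \right)} = \frac{5 + \frac{b}{15}}{b + \sqrt{2} \sqrt{b}}$ ($O{\left(b \right)} = \frac{b \frac{1}{15} + 5}{b + \sqrt{2 b}} = \frac{\frac{b}{15} + 5}{b + \sqrt{2} \sqrt{b}} = \frac{5 + \frac{b}{15}}{b + \sqrt{2} \sqrt{b}}$)
$O{\left(22 \right)} \left(-50\right) = \frac{5 + \frac{1}{15} \cdot 22}{22 + \sqrt{2} \sqrt{22}} \left(-50\right) = \frac{5 + \frac{22}{15}}{22 + 2 \sqrt{11}} \left(-50\right) = \frac{1}{22 + 2 \sqrt{11}} \cdot \frac{97}{15} \left(-50\right) = \frac{97}{15 \left(22 + 2 \sqrt{11}\right)} \left(-50\right) = - \frac{970}{3 \left(22 + 2 \sqrt{11}\right)}$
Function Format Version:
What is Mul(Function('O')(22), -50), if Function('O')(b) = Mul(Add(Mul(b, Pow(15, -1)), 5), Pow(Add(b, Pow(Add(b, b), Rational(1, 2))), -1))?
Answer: Add(Rational(-97, 6), Mul(Rational(97, 66), Pow(11, Rational(1, 2)))) ≈ -11.292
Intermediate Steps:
Function('O')(b) = Mul(Pow(Add(b, Mul(Pow(2, Rational(1, 2)), Pow(b, Rational(1, 2)))), -1), Add(5, Mul(Rational(1, 15), b))) (Function('O')(b) = Mul(Add(Mul(b, Rational(1, 15)), 5), Pow(Add(b, Pow(Mul(2, b), Rational(1, 2))), -1)) = Mul(Add(Mul(Rational(1, 15), b), 5), Pow(Add(b, Mul(Pow(2, Rational(1, 2)), Pow(b, Rational(1, 2)))), -1)) = Mul(Add(5, Mul(Rational(1, 15), b)), Pow(Add(b, Mul(Pow(2, Rational(1, 2)), Pow(b, Rational(1, 2)))), -1)) = Mul(Pow(Add(b, Mul(Pow(2, Rational(1, 2)), Pow(b, Rational(1, 2)))), -1), Add(5, Mul(Rational(1, 15), b))))
Mul(Function('O')(22), -50) = Mul(Mul(Pow(Add(22, Mul(Pow(2, Rational(1, 2)), Pow(22, Rational(1, 2)))), -1), Add(5, Mul(Rational(1, 15), 22))), -50) = Mul(Mul(Pow(Add(22, Mul(2, Pow(11, Rational(1, 2)))), -1), Add(5, Rational(22, 15))), -50) = Mul(Mul(Pow(Add(22, Mul(2, Pow(11, Rational(1, 2)))), -1), Rational(97, 15)), -50) = Mul(Mul(Rational(97, 15), Pow(Add(22, Mul(2, Pow(11, Rational(1, 2)))), -1)), -50) = Mul(Rational(-970, 3), Pow(Add(22, Mul(2, Pow(11, Rational(1, 2)))), -1))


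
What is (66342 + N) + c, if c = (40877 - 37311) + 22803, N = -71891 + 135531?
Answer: 156351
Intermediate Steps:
N = 63640
c = 26369 (c = 3566 + 22803 = 26369)
(66342 + N) + c = (66342 + 63640) + 26369 = 129982 + 26369 = 156351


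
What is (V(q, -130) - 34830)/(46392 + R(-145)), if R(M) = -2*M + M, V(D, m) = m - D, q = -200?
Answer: -34760/46537 ≈ -0.74693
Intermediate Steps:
R(M) = -M
(V(q, -130) - 34830)/(46392 + R(-145)) = ((-130 - 1*(-200)) - 34830)/(46392 - 1*(-145)) = ((-130 + 200) - 34830)/(46392 + 145) = (70 - 34830)/46537 = -34760*1/46537 = -34760/46537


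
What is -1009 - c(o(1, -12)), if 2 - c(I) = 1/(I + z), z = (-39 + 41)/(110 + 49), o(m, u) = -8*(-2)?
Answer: -2573847/2546 ≈ -1010.9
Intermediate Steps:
o(m, u) = 16
z = 2/159 ≈ 0.012579
c(I) = 2 - 1/(2/159 + I) (c(I) = 2 - 1/(I + 2/159) = 2 - 1/(2/159 + I))
-1009 - c(o(1, -12)) = -1009 - (-155 + 318*16)/(2 + 159*16) = -1009 - (-155 + 5088)/(2 + 2544) = -1009 - 4933/2546 = -2573847/2546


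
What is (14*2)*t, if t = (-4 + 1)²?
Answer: 252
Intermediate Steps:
t = 9 (t = (-3)² = 9)
(14*2)*t = (14*2)*9 = 28*9 = 252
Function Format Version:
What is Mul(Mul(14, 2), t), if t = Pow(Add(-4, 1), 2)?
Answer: 252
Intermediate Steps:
t = 9 (t = Pow(-3, 2) = 9)
Mul(Mul(14, 2), t) = Mul(Mul(14, 2), 9) = Mul(28, 9) = 252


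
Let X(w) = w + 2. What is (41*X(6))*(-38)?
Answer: -12464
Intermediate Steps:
X(w) = 2 + w
(41*X(6))*(-38) = (41*(2 + 6))*(-38) = (41*8)*(-38) = 328*(-38) = -12464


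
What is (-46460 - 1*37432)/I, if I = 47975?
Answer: -83892/47975 ≈ -1.7487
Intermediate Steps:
(-46460 - 1*37432)/I = (-46460 - 1*37432)/47975 = (-46460 - 37432)*(1/47975) = -83892*1/47975 = -83892/47975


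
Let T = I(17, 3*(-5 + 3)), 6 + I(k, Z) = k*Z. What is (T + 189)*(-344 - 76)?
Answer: -34020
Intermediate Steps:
I(k, Z) = -6 + Z*k (I(k, Z) = -6 + k*Z = -6 + Z*k)
T = -108 (T = -6 + (3*(-5 + 3))*17 = -6 + (3*(-2))*17 = -6 - 6*17 = -6 - 102 = -108)
(T + 189)*(-344 - 76) = (-108 + 189)*(-344 - 76) = 81*(-420) = -34020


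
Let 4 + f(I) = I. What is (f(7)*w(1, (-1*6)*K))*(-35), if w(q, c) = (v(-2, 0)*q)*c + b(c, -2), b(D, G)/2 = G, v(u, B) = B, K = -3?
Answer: 420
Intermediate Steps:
f(I) = -4 + I
b(D, G) = 2*G
w(q, c) = -4 (w(q, c) = (0*q)*c + 2*(-2) = 0*c - 4 = 0 - 4 = -4)
(f(7)*w(1, (-1*6)*K))*(-35) = ((-4 + 7)*(-4))*(-35) = (3*(-4))*(-35) = -12*(-35) = 420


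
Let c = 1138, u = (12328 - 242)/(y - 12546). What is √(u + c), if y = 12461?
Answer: 2*√1798685/85 ≈ 31.556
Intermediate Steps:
u = -12086/85 (u = (12328 - 242)/(12461 - 12546) = 12086/(-85) = 12086*(-1/85) = -12086/85 ≈ -142.19)
√(u + c) = √(-12086/85 + 1138) = √(84644/85) = 2*√1798685/85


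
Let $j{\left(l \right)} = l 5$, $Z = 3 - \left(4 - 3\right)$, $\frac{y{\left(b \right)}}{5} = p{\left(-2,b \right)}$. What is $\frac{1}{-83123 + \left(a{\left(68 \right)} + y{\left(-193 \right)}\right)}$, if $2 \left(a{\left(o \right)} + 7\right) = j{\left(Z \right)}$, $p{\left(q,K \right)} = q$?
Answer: $- \frac{1}{83135} \approx -1.2029 \cdot 10^{-5}$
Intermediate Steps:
$y{\left(b \right)} = -10$ ($y{\left(b \right)} = 5 \left(-2\right) = -10$)
$Z = 2$ ($Z = 3 - 1 = 2$)
$j{\left(l \right)} = 5 l$
$a{\left(o \right)} = -2$ ($a{\left(o \right)} = -7 + \frac{5 \cdot 2}{2} = -7 + \frac{1}{2} \cdot 10 = -7 + 5 = -2$)
$\frac{1}{-83123 + \left(a{\left(68 \right)} + y{\left(-193 \right)}\right)} = \frac{1}{-83123 - 12} = \frac{1}{-83135} = - \frac{1}{83135}$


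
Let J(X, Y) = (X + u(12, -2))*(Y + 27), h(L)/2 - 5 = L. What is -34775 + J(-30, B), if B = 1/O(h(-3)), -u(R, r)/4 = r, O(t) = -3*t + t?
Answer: -141465/4 ≈ -35366.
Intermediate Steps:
h(L) = 10 + 2*L
O(t) = -2*t
u(R, r) = -4*r
B = -1/8 (B = 1/(-2*(10 + 2*(-3))) = 1/(-2*(10 - 6)) = 1/(-2*4) = 1/(-8) = -1/8 ≈ -0.12500)
J(X, Y) = (8 + X)*(27 + Y) (J(X, Y) = (X - 4*(-2))*(Y + 27) = (X + 8)*(27 + Y) = (8 + X)*(27 + Y))
-34775 + J(-30, B) = -34775 + (216 + 8*(-1/8) + 27*(-30) - 30*(-1/8)) = -34775 + (216 - 1 - 810 + 15/4) = -34775 - 2365/4 = -141465/4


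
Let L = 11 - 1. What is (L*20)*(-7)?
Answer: -1400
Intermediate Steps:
L = 10
(L*20)*(-7) = (10*20)*(-7) = 200*(-7) = -1400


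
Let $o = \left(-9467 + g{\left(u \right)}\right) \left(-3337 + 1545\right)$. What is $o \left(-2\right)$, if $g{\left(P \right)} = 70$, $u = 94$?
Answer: $-33678848$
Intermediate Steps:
$o = 16839424$ ($o = \left(-9467 + 70\right) \left(-3337 + 1545\right) = \left(-9397\right) \left(-1792\right) = 16839424$)
$o \left(-2\right) = 16839424 \left(-2\right) = -33678848$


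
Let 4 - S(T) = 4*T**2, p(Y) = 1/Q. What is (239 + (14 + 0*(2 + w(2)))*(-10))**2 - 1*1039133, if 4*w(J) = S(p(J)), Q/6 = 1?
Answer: -1029332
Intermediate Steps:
Q = 6 (Q = 6*1 = 6)
p(Y) = 1/6
S(T) = 4 - 4*T**2
w(J) = 35/36 (w(J) = (4 - 4*(1/6)**2)/4 = (4 - 4*1/36)/4 = (4 - 1/9)/4 = (1/4)*(35/9) = 35/36)
(239 + (14 + 0*(2 + w(2)))*(-10))**2 - 1*1039133 = (239 + (14 + 0*(2 + 35/36))*(-10))**2 - 1*1039133 = (239 + (14 + 0*(107/36))*(-10))**2 - 1039133 = (239 + (14 + 0)*(-10))**2 - 1039133 = (239 + 14*(-10))**2 - 1039133 = (239 - 140)**2 - 1039133 = 99**2 - 1039133 = 9801 - 1039133 = -1029332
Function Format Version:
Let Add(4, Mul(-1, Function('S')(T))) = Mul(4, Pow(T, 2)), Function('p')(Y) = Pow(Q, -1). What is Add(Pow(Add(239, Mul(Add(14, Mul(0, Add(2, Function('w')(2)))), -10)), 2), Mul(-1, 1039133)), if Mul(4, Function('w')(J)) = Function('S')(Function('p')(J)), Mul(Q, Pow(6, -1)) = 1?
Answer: -1029332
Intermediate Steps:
Q = 6 (Q = Mul(6, 1) = 6)
Function('p')(Y) = Rational(1, 6) (Function('p')(Y) = Pow(6, -1) = Rational(1, 6))
Function('S')(T) = Add(4, Mul(-4, Pow(T, 2))) (Function('S')(T) = Add(4, Mul(-1, Mul(4, Pow(T, 2)))) = Add(4, Mul(-4, Pow(T, 2))))
Function('w')(J) = Rational(35, 36) (Function('w')(J) = Mul(Rational(1, 4), Add(4, Mul(-4, Pow(Rational(1, 6), 2)))) = Mul(Rational(1, 4), Add(4, Mul(-4, Rational(1, 36)))) = Mul(Rational(1, 4), Add(4, Rational(-1, 9))) = Mul(Rational(1, 4), Rational(35, 9)) = Rational(35, 36))
Add(Pow(Add(239, Mul(Add(14, Mul(0, Add(2, Function('w')(2)))), -10)), 2), Mul(-1, 1039133)) = Add(Pow(Add(239, Mul(Add(14, Mul(0, Add(2, Rational(35, 36)))), -10)), 2), Mul(-1, 1039133)) = Add(Pow(Add(239, Mul(Add(14, Mul(0, Rational(107, 36))), -10)), 2), -1039133) = Add(Pow(Add(239, Mul(Add(14, 0), -10)), 2), -1039133) = Add(Pow(Add(239, Mul(14, -10)), 2), -1039133) = Add(Pow(Add(239, -140), 2), -1039133) = Add(Pow(99, 2), -1039133) = Add(9801, -1039133) = -1029332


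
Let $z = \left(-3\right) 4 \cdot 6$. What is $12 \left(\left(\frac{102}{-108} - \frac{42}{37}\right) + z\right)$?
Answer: $- \frac{98674}{111} \approx -888.96$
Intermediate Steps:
$z = -72$ ($z = \left(-12\right) 6 = -72$)
$12 \left(\left(\frac{102}{-108} - \frac{42}{37}\right) + z\right) = 12 \left(\left(\frac{102}{-108} - \frac{42}{37}\right) - 72\right) = 12 \left(\left(102 \left(- \frac{1}{108}\right) - \frac{42}{37}\right) - 72\right) = 12 \left(\left(- \frac{17}{18} - \frac{42}{37}\right) - 72\right) = 12 \left(- \frac{1385}{666} - 72\right) = 12 \left(- \frac{49337}{666}\right) = - \frac{98674}{111}$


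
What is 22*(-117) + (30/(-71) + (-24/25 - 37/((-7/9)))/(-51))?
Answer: -543975449/211225 ≈ -2575.3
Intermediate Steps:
22*(-117) + (30/(-71) + (-24/25 - 37/((-7/9)))/(-51)) = -2574 + (30*(-1/71) + (-24*1/25 - 37/((-7*1/9)))*(-1/51)) = -2574 + (-30/71 + (-24/25 - 37/(-7/9))*(-1/51)) = -2574 + (-30/71 + (-24/25 - 37*(-9/7))*(-1/51)) = -2574 + (-30/71 + (-24/25 + 333/7)*(-1/51)) = -2574 + (-30/71 + (8157/175)*(-1/51)) = -2574 + (-30/71 - 2719/2975) = -2574 - 282299/211225 = -543975449/211225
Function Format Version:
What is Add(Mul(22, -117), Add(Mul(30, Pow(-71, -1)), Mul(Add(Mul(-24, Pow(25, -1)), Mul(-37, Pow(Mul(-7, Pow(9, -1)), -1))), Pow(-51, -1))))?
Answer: Rational(-543975449, 211225) ≈ -2575.3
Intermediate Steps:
Add(Mul(22, -117), Add(Mul(30, Pow(-71, -1)), Mul(Add(Mul(-24, Pow(25, -1)), Mul(-37, Pow(Mul(-7, Pow(9, -1)), -1))), Pow(-51, -1)))) = Add(-2574, Add(Mul(30, Rational(-1, 71)), Mul(Add(Mul(-24, Rational(1, 25)), Mul(-37, Pow(Mul(-7, Rational(1, 9)), -1))), Rational(-1, 51)))) = Add(-2574, Add(Rational(-30, 71), Mul(Add(Rational(-24, 25), Mul(-37, Pow(Rational(-7, 9), -1))), Rational(-1, 51)))) = Add(-2574, Add(Rational(-30, 71), Mul(Add(Rational(-24, 25), Mul(-37, Rational(-9, 7))), Rational(-1, 51)))) = Add(-2574, Add(Rational(-30, 71), Mul(Add(Rational(-24, 25), Rational(333, 7)), Rational(-1, 51)))) = Add(-2574, Add(Rational(-30, 71), Mul(Rational(8157, 175), Rational(-1, 51)))) = Add(-2574, Add(Rational(-30, 71), Rational(-2719, 2975))) = Add(-2574, Rational(-282299, 211225)) = Rational(-543975449, 211225)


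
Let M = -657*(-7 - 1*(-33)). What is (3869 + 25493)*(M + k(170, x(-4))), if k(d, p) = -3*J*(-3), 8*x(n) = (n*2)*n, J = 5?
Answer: -500240394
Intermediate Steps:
x(n) = n²/4 (x(n) = ((n*2)*n)/8 = ((2*n)*n)/8 = (2*n²)/8 = n²/4)
k(d, p) = 45 (k(d, p) = -3*5*(-3) = -15*(-3) = 45)
M = -17082 (M = -657*(-7 + 33) = -657*26 = -17082)
(3869 + 25493)*(M + k(170, x(-4))) = (3869 + 25493)*(-17082 + 45) = 29362*(-17037) = -500240394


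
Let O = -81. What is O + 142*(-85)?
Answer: -12151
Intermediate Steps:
O + 142*(-85) = -81 + 142*(-85) = -81 - 12070 = -12151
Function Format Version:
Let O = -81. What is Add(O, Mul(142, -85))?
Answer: -12151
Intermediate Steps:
Add(O, Mul(142, -85)) = Add(-81, Mul(142, -85)) = Add(-81, -12070) = -12151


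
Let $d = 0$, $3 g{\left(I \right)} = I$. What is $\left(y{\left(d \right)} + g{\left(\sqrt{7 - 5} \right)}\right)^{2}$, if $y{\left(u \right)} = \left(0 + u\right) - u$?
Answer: $\frac{2}{9} \approx 0.22222$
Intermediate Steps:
$g{\left(I \right)} = \frac{I}{3}$
$y{\left(u \right)} = 0$ ($y{\left(u \right)} = u - u = 0$)
$\left(y{\left(d \right)} + g{\left(\sqrt{7 - 5} \right)}\right)^{2} = \left(0 + \frac{\sqrt{7 - 5}}{3}\right)^{2} = \left(0 + \frac{\sqrt{2}}{3}\right)^{2} = \left(\frac{\sqrt{2}}{3}\right)^{2} = \frac{2}{9}$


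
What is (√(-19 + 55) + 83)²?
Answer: 7921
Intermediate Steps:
(√(-19 + 55) + 83)² = (√36 + 83)² = (6 + 83)² = 89² = 7921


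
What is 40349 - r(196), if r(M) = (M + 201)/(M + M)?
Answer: 15816411/392 ≈ 40348.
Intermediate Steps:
r(M) = (201 + M)/(2*M) (r(M) = (201 + M)/((2*M)) = (201 + M)*(1/(2*M)) = (201 + M)/(2*M))
40349 - r(196) = 40349 - (201 + 196)/(2*196) = 40349 - 397/(2*196) = 40349 - 1*397/392 = 40349 - 397/392 = 15816411/392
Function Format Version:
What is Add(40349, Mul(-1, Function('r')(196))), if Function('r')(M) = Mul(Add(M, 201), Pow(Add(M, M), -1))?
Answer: Rational(15816411, 392) ≈ 40348.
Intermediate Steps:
Function('r')(M) = Mul(Rational(1, 2), Pow(M, -1), Add(201, M)) (Function('r')(M) = Mul(Add(201, M), Pow(Mul(2, M), -1)) = Mul(Add(201, M), Mul(Rational(1, 2), Pow(M, -1))) = Mul(Rational(1, 2), Pow(M, -1), Add(201, M)))
Add(40349, Mul(-1, Function('r')(196))) = Add(40349, Mul(-1, Mul(Rational(1, 2), Pow(196, -1), Add(201, 196)))) = Add(40349, Mul(-1, Mul(Rational(1, 2), Rational(1, 196), 397))) = Add(40349, Mul(-1, Rational(397, 392))) = Add(40349, Rational(-397, 392)) = Rational(15816411, 392)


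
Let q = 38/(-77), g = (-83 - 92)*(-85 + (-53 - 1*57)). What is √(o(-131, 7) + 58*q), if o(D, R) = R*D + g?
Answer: 6*√5464459/77 ≈ 182.15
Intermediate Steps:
g = 34125 (g = -175*(-85 + (-53 - 57)) = -175*(-85 - 110) = -175*(-195) = 34125)
o(D, R) = 34125 + D*R (o(D, R) = R*D + 34125 = D*R + 34125 = 34125 + D*R)
q = -38/77 (q = 38*(-1/77) = -38/77 ≈ -0.49351)
√(o(-131, 7) + 58*q) = √((34125 - 131*7) + 58*(-38/77)) = √((34125 - 917) - 2204/77) = √(33208 - 2204/77) = √(2554812/77) = 6*√5464459/77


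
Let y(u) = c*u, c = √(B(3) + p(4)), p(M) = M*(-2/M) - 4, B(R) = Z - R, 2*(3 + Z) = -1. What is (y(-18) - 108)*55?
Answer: -5940 - 2475*I*√2 ≈ -5940.0 - 3500.2*I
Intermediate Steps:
Z = -7/2 (Z = -3 + (½)*(-1) = -3 - ½ = -7/2 ≈ -3.5000)
B(R) = -7/2 - R
p(M) = -6 (p(M) = -2 - 4 = -6)
c = 5*I*√2/2 (c = √((-7/2 - 1*3) - 6) = √((-7/2 - 3) - 6) = √(-13/2 - 6) = √(-25/2) = 5*I*√2/2 ≈ 3.5355*I)
y(u) = 5*I*u*√2/2 (y(u) = (5*I*√2/2)*u = 5*I*u*√2/2)
(y(-18) - 108)*55 = ((5/2)*I*(-18)*√2 - 108)*55 = (-45*I*√2 - 108)*55 = (-108 - 45*I*√2)*55 = -5940 - 2475*I*√2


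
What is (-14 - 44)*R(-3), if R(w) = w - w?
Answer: 0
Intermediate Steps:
R(w) = 0
(-14 - 44)*R(-3) = (-14 - 44)*0 = -58*0 = 0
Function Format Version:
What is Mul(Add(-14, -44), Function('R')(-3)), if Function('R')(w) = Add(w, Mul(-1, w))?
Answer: 0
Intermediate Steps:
Function('R')(w) = 0
Mul(Add(-14, -44), Function('R')(-3)) = Mul(Add(-14, -44), 0) = Mul(-58, 0) = 0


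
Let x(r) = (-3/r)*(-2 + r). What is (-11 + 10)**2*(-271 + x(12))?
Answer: -547/2 ≈ -273.50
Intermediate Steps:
x(r) = -3*(-2 + r)/r
(-11 + 10)**2*(-271 + x(12)) = (-11 + 10)**2*(-271 + (-3 + 6/12)) = (-1)**2*(-271 + (-3 + 6*(1/12))) = 1*(-271 + (-3 + 1/2)) = 1*(-271 - 5/2) = 1*(-547/2) = -547/2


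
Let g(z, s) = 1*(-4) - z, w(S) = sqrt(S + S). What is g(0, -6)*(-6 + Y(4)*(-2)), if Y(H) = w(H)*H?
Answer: 24 + 64*sqrt(2) ≈ 114.51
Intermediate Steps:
w(S) = sqrt(2)*sqrt(S) (w(S) = sqrt(2*S) = sqrt(2)*sqrt(S))
Y(H) = sqrt(2)*H**(3/2) (Y(H) = (sqrt(2)*sqrt(H))*H = sqrt(2)*H**(3/2))
g(z, s) = -4 - z
g(0, -6)*(-6 + Y(4)*(-2)) = (-4 - 1*0)*(-6 + (sqrt(2)*4**(3/2))*(-2)) = (-4 + 0)*(-6 + (sqrt(2)*8)*(-2)) = -4*(-6 + (8*sqrt(2))*(-2)) = -4*(-6 - 16*sqrt(2)) = 24 + 64*sqrt(2)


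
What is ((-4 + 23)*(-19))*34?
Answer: -12274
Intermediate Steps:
((-4 + 23)*(-19))*34 = (19*(-19))*34 = -361*34 = -12274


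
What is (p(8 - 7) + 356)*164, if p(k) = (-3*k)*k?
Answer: 57892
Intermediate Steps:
p(k) = -3*k²
(p(8 - 7) + 356)*164 = (-3*(8 - 7)² + 356)*164 = (-3*1² + 356)*164 = (-3*1 + 356)*164 = (-3 + 356)*164 = 353*164 = 57892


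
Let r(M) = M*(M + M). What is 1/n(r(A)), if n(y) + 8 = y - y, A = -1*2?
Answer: -⅛ ≈ -0.12500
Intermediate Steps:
A = -2
r(M) = 2*M² (r(M) = M*(2*M) = 2*M²)
n(y) = -8 (n(y) = -8 + (y - y) = -8 + 0 = -8)
1/n(r(A)) = 1/(-8) = -⅛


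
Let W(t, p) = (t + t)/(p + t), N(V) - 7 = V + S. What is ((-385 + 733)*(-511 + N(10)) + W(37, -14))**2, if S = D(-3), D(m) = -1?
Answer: 15696699152836/529 ≈ 2.9672e+10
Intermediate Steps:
S = -1
N(V) = 6 + V (N(V) = 7 + (V - 1) = 7 + (-1 + V) = 6 + V)
W(t, p) = 2*t/(p + t) (W(t, p) = (2*t)/(p + t) = 2*t/(p + t))
((-385 + 733)*(-511 + N(10)) + W(37, -14))**2 = ((-385 + 733)*(-511 + (6 + 10)) + 2*37/(-14 + 37))**2 = (348*(-511 + 16) + 2*37/23)**2 = (348*(-495) + 2*37*(1/23))**2 = (-172260 + 74/23)**2 = (-3961906/23)**2 = 15696699152836/529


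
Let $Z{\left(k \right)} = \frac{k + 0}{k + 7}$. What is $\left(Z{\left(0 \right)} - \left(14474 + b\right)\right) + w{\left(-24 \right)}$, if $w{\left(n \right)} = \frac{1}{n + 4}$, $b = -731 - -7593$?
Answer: $- \frac{426721}{20} \approx -21336.0$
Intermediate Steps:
$b = 6862$ ($b = -731 + 7593 = 6862$)
$Z{\left(k \right)} = \frac{k}{7 + k}$
$w{\left(n \right)} = \frac{1}{4 + n}$
$\left(Z{\left(0 \right)} - \left(14474 + b\right)\right) + w{\left(-24 \right)} = \left(\frac{0}{7 + 0} - 21336\right) + \frac{1}{4 - 24} = \left(\frac{0}{7} - 21336\right) + \frac{1}{-20} = \left(0 \cdot \frac{1}{7} - 21336\right) - \frac{1}{20} = \left(0 - 21336\right) - \frac{1}{20} = -21336 - \frac{1}{20} = - \frac{426721}{20}$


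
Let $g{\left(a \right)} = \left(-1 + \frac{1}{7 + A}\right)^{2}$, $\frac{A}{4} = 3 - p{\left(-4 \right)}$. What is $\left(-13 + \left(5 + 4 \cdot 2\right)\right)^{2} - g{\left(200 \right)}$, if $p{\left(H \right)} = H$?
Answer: $- \frac{1156}{1225} \approx -0.94367$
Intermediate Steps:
$A = 28$ ($A = 4 \left(3 - -4\right) = 4 \left(3 + 4\right) = 4 \cdot 7 = 28$)
$g{\left(a \right)} = \frac{1156}{1225}$ ($g{\left(a \right)} = \left(-1 + \frac{1}{7 + 28}\right)^{2} = \left(-1 + \frac{1}{35}\right)^{2} = \left(- \frac{34}{35}\right)^{2} = \frac{1156}{1225}$)
$\left(-13 + \left(5 + 4 \cdot 2\right)\right)^{2} - g{\left(200 \right)} = \left(-13 + \left(5 + 4 \cdot 2\right)\right)^{2} - \frac{1156}{1225} = \left(-13 + \left(5 + 8\right)\right)^{2} - \frac{1156}{1225} = \left(-13 + 13\right)^{2} - \frac{1156}{1225} = 0^{2} - \frac{1156}{1225} = 0 - \frac{1156}{1225} = - \frac{1156}{1225}$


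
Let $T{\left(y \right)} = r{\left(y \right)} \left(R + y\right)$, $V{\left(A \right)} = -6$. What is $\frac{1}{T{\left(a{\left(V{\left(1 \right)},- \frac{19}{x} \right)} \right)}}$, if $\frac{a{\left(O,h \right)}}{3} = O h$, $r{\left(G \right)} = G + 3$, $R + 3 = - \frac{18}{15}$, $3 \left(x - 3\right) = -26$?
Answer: $\frac{289}{1069965} \approx 0.0002701$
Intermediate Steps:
$x = - \frac{17}{3}$ ($x = 3 + \frac{1}{3} \left(-26\right) = 3 - \frac{26}{3} = - \frac{17}{3} \approx -5.6667$)
$R = - \frac{21}{5}$ ($R = -3 - \frac{18}{15} = -3 - \frac{6}{5} = - \frac{21}{5} \approx -4.2$)
$r{\left(G \right)} = 3 + G$
$a{\left(O,h \right)} = 3 O h$
$T{\left(y \right)} = \left(3 + y\right) \left(- \frac{21}{5} + y\right)$
$\frac{1}{T{\left(a{\left(V{\left(1 \right)},- \frac{19}{x} \right)} \right)}} = \frac{1}{\frac{1}{5} \left(-21 + 5 \cdot 3 \left(-6\right) \left(- \frac{19}{- \frac{17}{3}}\right)\right) \left(3 + 3 \left(-6\right) \left(- \frac{19}{- \frac{17}{3}}\right)\right)} = \frac{1}{\frac{1}{5} \left(-21 + 5 \cdot 3 \left(-6\right) \left(\left(-19\right) \left(- \frac{3}{17}\right)\right)\right) \left(3 + 3 \left(-6\right) \left(\left(-19\right) \left(- \frac{3}{17}\right)\right)\right)} = \frac{1}{\frac{1}{5} \left(-21 + 5 \cdot 3 \left(-6\right) \frac{57}{17}\right) \left(3 + 3 \left(-6\right) \frac{57}{17}\right)} = \frac{1}{\frac{1}{5} \left(-21 + 5 \left(- \frac{1026}{17}\right)\right) \left(3 - \frac{1026}{17}\right)} = \frac{1}{\frac{1}{5} \left(-21 - \frac{5130}{17}\right) \left(- \frac{975}{17}\right)} = \frac{1}{\frac{1}{5} \left(- \frac{5487}{17}\right) \left(- \frac{975}{17}\right)} = \frac{1}{\frac{1069965}{289}} = \frac{289}{1069965}$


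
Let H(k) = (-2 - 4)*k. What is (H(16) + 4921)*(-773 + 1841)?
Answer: 5153100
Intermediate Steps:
H(k) = -6*k
(H(16) + 4921)*(-773 + 1841) = (-6*16 + 4921)*(-773 + 1841) = (-96 + 4921)*1068 = 4825*1068 = 5153100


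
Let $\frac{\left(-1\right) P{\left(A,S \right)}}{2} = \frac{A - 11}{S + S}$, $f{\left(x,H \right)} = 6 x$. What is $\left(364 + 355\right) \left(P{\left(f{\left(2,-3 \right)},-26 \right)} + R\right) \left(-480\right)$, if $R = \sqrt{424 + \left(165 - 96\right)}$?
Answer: $- \frac{172560}{13} - 345120 \sqrt{493} \approx -7.6762 \cdot 10^{6}$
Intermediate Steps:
$P{\left(A,S \right)} = - \frac{-11 + A}{S}$ ($P{\left(A,S \right)} = - 2 \frac{A - 11}{S + S} = - 2 \frac{-11 + A}{2 S} = - \frac{-11 + A}{S}$)
$R = \sqrt{493}$ ($R = \sqrt{424 + 69} = \sqrt{493} \approx 22.204$)
$\left(364 + 355\right) \left(P{\left(f{\left(2,-3 \right)},-26 \right)} + R\right) \left(-480\right) = \left(364 + 355\right) \left(\frac{11 - 6 \cdot 2}{-26} + \sqrt{493}\right) \left(-480\right) = 719 \left(- \frac{11 - 12}{26} + \sqrt{493}\right) \left(-480\right) = 719 \left(\left(- \frac{1}{26}\right) \left(-1\right) + \sqrt{493}\right) \left(-480\right) = 719 \left(\frac{1}{26} + \sqrt{493}\right) \left(-480\right) = \left(\frac{719}{26} + 719 \sqrt{493}\right) \left(-480\right) = - \frac{172560}{13} - 345120 \sqrt{493}$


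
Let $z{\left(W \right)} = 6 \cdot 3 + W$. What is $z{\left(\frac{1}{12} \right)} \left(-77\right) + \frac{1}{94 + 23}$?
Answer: $- \frac{651647}{468} \approx -1392.4$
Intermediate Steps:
$z{\left(W \right)} = 18 + W$
$z{\left(\frac{1}{12} \right)} \left(-77\right) + \frac{1}{94 + 23} = \left(18 + \frac{1}{12}\right) \left(-77\right) + \frac{1}{94 + 23} = \left(18 + \frac{1}{12}\right) \left(-77\right) + \frac{1}{117} = \frac{217}{12} \left(-77\right) + \frac{1}{117} = - \frac{16709}{12} + \frac{1}{117} = - \frac{651647}{468}$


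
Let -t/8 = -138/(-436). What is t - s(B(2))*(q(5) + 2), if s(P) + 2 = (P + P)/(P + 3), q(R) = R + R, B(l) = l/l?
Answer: 1686/109 ≈ 15.468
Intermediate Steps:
B(l) = 1
q(R) = 2*R
s(P) = -2 + 2*P/(3 + P) (s(P) = -2 + (P + P)/(P + 3) = -2 + (2*P)/(3 + P) = -2 + 2*P/(3 + P))
t = -276/109 (t = -(-1104)/(-436) = -(-1104)*(-1)/436 = -8*69/218 = -276/109 ≈ -2.5321)
t - s(B(2))*(q(5) + 2) = -276/109 - (-6/(3 + 1))*(2*5 + 2) = -276/109 - (-6/4)*(10 + 2) = -276/109 - (-6*¼)*12 = -276/109 - (-3)*12/2 = -276/109 - 1*(-18) = -276/109 + 18 = 1686/109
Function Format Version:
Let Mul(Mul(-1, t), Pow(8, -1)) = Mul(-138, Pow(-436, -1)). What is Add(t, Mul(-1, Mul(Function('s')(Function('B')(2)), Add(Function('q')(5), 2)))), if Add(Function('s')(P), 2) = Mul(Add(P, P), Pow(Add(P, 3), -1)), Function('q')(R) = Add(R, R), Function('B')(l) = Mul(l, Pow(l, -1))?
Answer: Rational(1686, 109) ≈ 15.468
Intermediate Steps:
Function('B')(l) = 1
Function('q')(R) = Mul(2, R)
Function('s')(P) = Add(-2, Mul(2, P, Pow(Add(3, P), -1))) (Function('s')(P) = Add(-2, Mul(Add(P, P), Pow(Add(P, 3), -1))) = Add(-2, Mul(Mul(2, P), Pow(Add(3, P), -1))) = Add(-2, Mul(2, P, Pow(Add(3, P), -1))))
t = Rational(-276, 109) (t = Mul(-8, Mul(-138, Pow(-436, -1))) = Mul(-8, Mul(-138, Rational(-1, 436))) = Mul(-8, Rational(69, 218)) = Rational(-276, 109) ≈ -2.5321)
Add(t, Mul(-1, Mul(Function('s')(Function('B')(2)), Add(Function('q')(5), 2)))) = Add(Rational(-276, 109), Mul(-1, Mul(Mul(-6, Pow(Add(3, 1), -1)), Add(Mul(2, 5), 2)))) = Add(Rational(-276, 109), Mul(-1, Mul(Mul(-6, Pow(4, -1)), Add(10, 2)))) = Add(Rational(-276, 109), Mul(-1, Mul(Mul(-6, Rational(1, 4)), 12))) = Add(Rational(-276, 109), Mul(-1, Mul(Rational(-3, 2), 12))) = Add(Rational(-276, 109), Mul(-1, -18)) = Add(Rational(-276, 109), 18) = Rational(1686, 109)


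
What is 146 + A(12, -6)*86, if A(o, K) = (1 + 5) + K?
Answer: 146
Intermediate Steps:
A(o, K) = 6 + K
146 + A(12, -6)*86 = 146 + (6 - 6)*86 = 146 + 0*86 = 146 + 0 = 146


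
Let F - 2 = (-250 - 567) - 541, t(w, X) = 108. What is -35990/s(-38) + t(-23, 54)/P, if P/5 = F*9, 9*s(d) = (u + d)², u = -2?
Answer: -732043/3616 ≈ -202.45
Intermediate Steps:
F = -1356 (F = 2 + ((-250 - 567) - 541) = 2 + (-817 - 541) = 2 - 1358 = -1356)
s(d) = (-2 + d)²/9
P = -61020 (P = 5*(-1356*9) = 5*(-12204) = -61020)
-35990/s(-38) + t(-23, 54)/P = -35990*9/(-2 - 38)² + 108/(-61020) = -35990/((⅑)*(-40)²) + 108*(-1/61020) = -35990/((⅑)*1600) - 1/565 = -35990/1600/9 - 1/565 = -35990*9/1600 - 1/565 = -32391/160 - 1/565 = -732043/3616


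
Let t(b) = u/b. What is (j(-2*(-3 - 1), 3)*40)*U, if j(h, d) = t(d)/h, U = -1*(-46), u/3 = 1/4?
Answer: 115/2 ≈ 57.500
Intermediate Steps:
u = ¾ (u = 3*(1/4) = 3*(1*(¼)) = 3*(¼) = ¾ ≈ 0.75000)
U = 46
t(b) = 3/(4*b)
j(h, d) = 3/(4*d*h) (j(h, d) = (3/(4*d))/h = 3/(4*d*h))
(j(-2*(-3 - 1), 3)*40)*U = (((¾)/(3*(-2*(-3 - 1))))*40)*46 = (((¾)*(⅓)/(-2*(-4)))*40)*46 = (((¾)*(⅓)/8)*40)*46 = (((¾)*(⅓)*(⅛))*40)*46 = ((1/32)*40)*46 = (5/4)*46 = 115/2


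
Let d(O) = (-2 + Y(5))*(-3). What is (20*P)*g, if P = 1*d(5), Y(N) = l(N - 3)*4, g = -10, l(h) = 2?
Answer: 3600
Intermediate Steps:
Y(N) = 8 (Y(N) = 2*4 = 8)
d(O) = -18 (d(O) = (-2 + 8)*(-3) = 6*(-3) = -18)
P = -18 (P = 1*(-18) = -18)
(20*P)*g = (20*(-18))*(-10) = -360*(-10) = 3600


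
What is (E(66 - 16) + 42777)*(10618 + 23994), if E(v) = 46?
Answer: 1482189676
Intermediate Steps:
(E(66 - 16) + 42777)*(10618 + 23994) = (46 + 42777)*(10618 + 23994) = 42823*34612 = 1482189676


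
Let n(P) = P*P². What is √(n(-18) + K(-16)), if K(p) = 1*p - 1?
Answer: I*√5849 ≈ 76.479*I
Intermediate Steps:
n(P) = P³
K(p) = -1 + p (K(p) = p - 1 = -1 + p)
√(n(-18) + K(-16)) = √((-18)³ + (-1 - 16)) = √(-5832 - 17) = √(-5849) = I*√5849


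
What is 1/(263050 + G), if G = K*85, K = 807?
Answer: 1/331645 ≈ 3.0153e-6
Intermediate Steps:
G = 68595 (G = 807*85 = 68595)
1/(263050 + G) = 1/(263050 + 68595) = 1/331645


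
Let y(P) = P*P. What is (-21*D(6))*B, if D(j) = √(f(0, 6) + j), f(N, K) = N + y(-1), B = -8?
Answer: 168*√7 ≈ 444.49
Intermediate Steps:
y(P) = P²
f(N, K) = 1 + N (f(N, K) = N + (-1)² = N + 1 = 1 + N)
D(j) = √(1 + j) (D(j) = √((1 + 0) + j) = √(1 + j))
(-21*D(6))*B = -21*√(1 + 6)*(-8) = -21*√7*(-8) = 168*√7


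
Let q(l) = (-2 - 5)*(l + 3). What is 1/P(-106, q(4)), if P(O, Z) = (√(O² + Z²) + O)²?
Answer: (106 - √13637)⁻² ≈ 0.0086091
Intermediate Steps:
q(l) = -21 - 7*l (q(l) = -7*(3 + l) = -21 - 7*l)
P(O, Z) = (O + √(O² + Z²))²
1/P(-106, q(4)) = 1/((-106 + √((-106)² + (-21 - 7*4)²))²) = 1/((-106 + √(11236 + (-21 - 28)²))²) = 1/((-106 + √(11236 + (-49)²))²) = 1/((-106 + √(11236 + 2401))²) = 1/((-106 + √13637)²) = (-106 + √13637)⁻²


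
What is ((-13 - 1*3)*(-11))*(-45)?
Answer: -7920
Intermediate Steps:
((-13 - 1*3)*(-11))*(-45) = ((-13 - 3)*(-11))*(-45) = -16*(-11)*(-45) = 176*(-45) = -7920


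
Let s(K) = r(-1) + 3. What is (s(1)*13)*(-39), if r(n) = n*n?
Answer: -2028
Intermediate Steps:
r(n) = n**2
s(K) = 4 (s(K) = (-1)**2 + 3 = 1 + 3 = 4)
(s(1)*13)*(-39) = (4*13)*(-39) = 52*(-39) = -2028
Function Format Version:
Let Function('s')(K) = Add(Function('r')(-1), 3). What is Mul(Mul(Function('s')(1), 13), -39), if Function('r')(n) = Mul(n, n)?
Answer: -2028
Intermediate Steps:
Function('r')(n) = Pow(n, 2)
Function('s')(K) = 4 (Function('s')(K) = Add(Pow(-1, 2), 3) = Add(1, 3) = 4)
Mul(Mul(Function('s')(1), 13), -39) = Mul(Mul(4, 13), -39) = Mul(52, -39) = -2028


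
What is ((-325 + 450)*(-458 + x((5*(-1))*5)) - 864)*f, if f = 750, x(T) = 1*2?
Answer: -43398000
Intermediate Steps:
x(T) = 2
((-325 + 450)*(-458 + x((5*(-1))*5)) - 864)*f = ((-325 + 450)*(-458 + 2) - 864)*750 = (125*(-456) - 864)*750 = (-57000 - 864)*750 = -57864*750 = -43398000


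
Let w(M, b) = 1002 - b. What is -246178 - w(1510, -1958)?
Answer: -249138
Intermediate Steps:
-246178 - w(1510, -1958) = -246178 - (1002 - 1*(-1958)) = -246178 - (1002 + 1958) = -246178 - 1*2960 = -246178 - 2960 = -249138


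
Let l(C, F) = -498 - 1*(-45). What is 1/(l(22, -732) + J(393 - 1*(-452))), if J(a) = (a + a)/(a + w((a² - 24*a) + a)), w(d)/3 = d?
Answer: -2467/1117549 ≈ -0.0022075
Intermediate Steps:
w(d) = 3*d
J(a) = 2*a/(-68*a + 3*a²) (J(a) = (a + a)/(a + 3*((a² - 24*a) + a)) = (2*a)/(a + 3*(a² - 23*a)) = (2*a)/(a + (-69*a + 3*a²)) = (2*a)/(-68*a + 3*a²) = 2*a/(-68*a + 3*a²))
l(C, F) = -453 (l(C, F) = -498 + 45 = -453)
1/(l(22, -732) + J(393 - 1*(-452))) = 1/(-453 + 2/(-68 + 3*(393 - 1*(-452)))) = 1/(-453 + 2/(-68 + 3*(393 + 452))) = 1/(-453 + 2/(-68 + 3*845)) = 1/(-453 + 2/(-68 + 2535)) = 1/(-453 + 2/2467) = 1/(-1117549/2467) = -2467/1117549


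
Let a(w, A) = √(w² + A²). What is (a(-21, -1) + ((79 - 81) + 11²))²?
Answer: (119 + √442)² ≈ 19607.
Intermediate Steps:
a(w, A) = √(A² + w²)
(a(-21, -1) + ((79 - 81) + 11²))² = (√((-1)² + (-21)²) + ((79 - 81) + 11²))² = (√(1 + 441) + (-2 + 121))² = (√442 + 119)² = (119 + √442)²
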